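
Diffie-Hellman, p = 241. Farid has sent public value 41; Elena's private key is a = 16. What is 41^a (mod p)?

87

Shared key K = 41^16 mod 241.
41^1 ≡ 41 (mod 241)
41^2 = (41^1)^2 ≡ 41^2 = 1681 ≡ 235 (mod 241)
41^4 = (41^2)^2 ≡ 235^2 = 55225 ≡ 36 (mod 241)
41^8 = (41^4)^2 ≡ 36^2 = 1296 ≡ 91 (mod 241)
41^16 = (41^8)^2 ≡ 91^2 = 8281 ≡ 87 (mod 241)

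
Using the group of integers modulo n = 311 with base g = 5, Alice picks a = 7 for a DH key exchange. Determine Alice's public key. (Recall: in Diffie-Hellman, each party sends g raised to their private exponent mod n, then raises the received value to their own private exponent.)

Public value = 5^7 mod 311.
5^1 ≡ 5 (mod 311)
5^2 = (5^1)^2 ≡ 5^2 = 25 ≡ 25 (mod 311)
5^4 = (5^2)^2 ≡ 25^2 = 625 ≡ 3 (mod 311)
5^7 = 5^4 · 5^2 · 5^1 ≡ 3 · 25 · 5 ≡ 64 (mod 311).

64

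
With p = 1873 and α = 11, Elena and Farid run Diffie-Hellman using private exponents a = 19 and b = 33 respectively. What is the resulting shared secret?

1331

Farid sends B = α^b mod p = 11^33 mod 1873.
11^1 ≡ 11 (mod 1873)
11^2 = (11^1)^2 ≡ 11^2 = 121 ≡ 121 (mod 1873)
11^4 = (11^2)^2 ≡ 121^2 = 14641 ≡ 1530 (mod 1873)
11^8 = (11^4)^2 ≡ 1530^2 = 2340900 ≡ 1523 (mod 1873)
11^16 = (11^8)^2 ≡ 1523^2 = 2319529 ≡ 755 (mod 1873)
11^32 = (11^16)^2 ≡ 755^2 = 570025 ≡ 633 (mod 1873)
11^33 = 11^32 · 11^1 ≡ 633 · 11 ≡ 1344 (mod 1873).
So B = 1344. Elena then computes K = B^a mod p = 1344^19 mod 1873.
1344^1 ≡ 1344 (mod 1873)
1344^2 = (1344^1)^2 ≡ 1344^2 = 1806336 ≡ 764 (mod 1873)
1344^4 = (1344^2)^2 ≡ 764^2 = 583696 ≡ 1193 (mod 1873)
1344^8 = (1344^4)^2 ≡ 1193^2 = 1423249 ≡ 1642 (mod 1873)
1344^16 = (1344^8)^2 ≡ 1642^2 = 2696164 ≡ 917 (mod 1873)
1344^19 = 1344^16 · 1344^2 · 1344^1 ≡ 917 · 764 · 1344 ≡ 1331 (mod 1873).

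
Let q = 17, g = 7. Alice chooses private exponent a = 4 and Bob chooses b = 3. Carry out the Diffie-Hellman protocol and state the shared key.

Bob sends B = g^b mod q = 7^3 mod 17.
7^1 ≡ 7 (mod 17)
7^2 = (7^1)^2 ≡ 7^2 = 49 ≡ 15 (mod 17)
7^3 = 7^2 · 7^1 ≡ 15 · 7 ≡ 3 (mod 17).
So B = 3. Alice then computes K = B^a mod q = 3^4 mod 17.
3^1 ≡ 3 (mod 17)
3^2 = (3^1)^2 ≡ 3^2 = 9 ≡ 9 (mod 17)
3^4 = (3^2)^2 ≡ 9^2 = 81 ≡ 13 (mod 17)

13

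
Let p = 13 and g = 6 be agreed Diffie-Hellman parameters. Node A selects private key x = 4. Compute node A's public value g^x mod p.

Public value = 6^4 mod 13.
6^1 ≡ 6 (mod 13)
6^2 = (6^1)^2 ≡ 6^2 = 36 ≡ 10 (mod 13)
6^4 = (6^2)^2 ≡ 10^2 = 100 ≡ 9 (mod 13)

9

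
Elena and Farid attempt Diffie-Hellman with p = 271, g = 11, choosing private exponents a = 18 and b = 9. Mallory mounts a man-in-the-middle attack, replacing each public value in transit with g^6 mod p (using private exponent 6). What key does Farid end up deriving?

Farid receives Mallory's public value M = 11^6 mod 271 instead of the honest one.
11^1 ≡ 11 (mod 271)
11^2 = (11^1)^2 ≡ 11^2 = 121 ≡ 121 (mod 271)
11^4 = (11^2)^2 ≡ 121^2 = 14641 ≡ 7 (mod 271)
11^6 = 11^4 · 11^2 ≡ 7 · 121 ≡ 34 (mod 271).
So M = 34. Farid computes K = M^9 mod 271.
34^1 ≡ 34 (mod 271)
34^2 = (34^1)^2 ≡ 34^2 = 1156 ≡ 72 (mod 271)
34^4 = (34^2)^2 ≡ 72^2 = 5184 ≡ 35 (mod 271)
34^8 = (34^4)^2 ≡ 35^2 = 1225 ≡ 141 (mod 271)
34^9 = 34^8 · 34^1 ≡ 141 · 34 ≡ 187 (mod 271).

187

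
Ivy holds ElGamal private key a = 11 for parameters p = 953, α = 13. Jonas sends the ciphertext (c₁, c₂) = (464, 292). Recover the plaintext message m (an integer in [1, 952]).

Shared mask s = c₁^a mod p = 464^11 mod 953.
464^1 ≡ 464 (mod 953)
464^2 = (464^1)^2 ≡ 464^2 = 215296 ≡ 871 (mod 953)
464^4 = (464^2)^2 ≡ 871^2 = 758641 ≡ 53 (mod 953)
464^8 = (464^4)^2 ≡ 53^2 = 2809 ≡ 903 (mod 953)
464^11 = 464^8 · 464^2 · 464^1 ≡ 903 · 871 · 464 ≡ 212 (mod 953).
So s = 212; s⁻¹ ≡ 481 (mod 953).
m = c₂ · s⁻¹ mod 953 = 292 · 481 mod 953 = 361.

361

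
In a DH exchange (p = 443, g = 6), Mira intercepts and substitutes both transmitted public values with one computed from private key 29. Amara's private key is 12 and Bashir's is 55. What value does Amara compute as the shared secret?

Amara receives Mira's public value M = 6^29 mod 443 instead of the honest one.
6^1 ≡ 6 (mod 443)
6^2 = (6^1)^2 ≡ 6^2 = 36 ≡ 36 (mod 443)
6^4 = (6^2)^2 ≡ 36^2 = 1296 ≡ 410 (mod 443)
6^8 = (6^4)^2 ≡ 410^2 = 168100 ≡ 203 (mod 443)
6^16 = (6^8)^2 ≡ 203^2 = 41209 ≡ 10 (mod 443)
6^29 = 6^16 · 6^8 · 6^4 · 6^1 ≡ 10 · 203 · 410 · 6 ≡ 304 (mod 443).
So M = 304. Amara computes K = M^12 mod 443.
304^1 ≡ 304 (mod 443)
304^2 = (304^1)^2 ≡ 304^2 = 92416 ≡ 272 (mod 443)
304^4 = (304^2)^2 ≡ 272^2 = 73984 ≡ 3 (mod 443)
304^8 = (304^4)^2 ≡ 3^2 = 9 ≡ 9 (mod 443)
304^12 = 304^8 · 304^4 ≡ 9 · 3 ≡ 27 (mod 443).

27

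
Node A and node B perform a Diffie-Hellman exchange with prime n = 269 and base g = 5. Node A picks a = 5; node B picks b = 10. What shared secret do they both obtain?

204

Node A sends A = g^a mod n = 5^5 mod 269.
5^1 ≡ 5 (mod 269)
5^2 = (5^1)^2 ≡ 5^2 = 25 ≡ 25 (mod 269)
5^4 = (5^2)^2 ≡ 25^2 = 625 ≡ 87 (mod 269)
5^5 = 5^4 · 5^1 ≡ 87 · 5 ≡ 166 (mod 269).
So A = 166. Node B then computes K = A^b mod n = 166^10 mod 269.
166^1 ≡ 166 (mod 269)
166^2 = (166^1)^2 ≡ 166^2 = 27556 ≡ 118 (mod 269)
166^4 = (166^2)^2 ≡ 118^2 = 13924 ≡ 205 (mod 269)
166^8 = (166^4)^2 ≡ 205^2 = 42025 ≡ 61 (mod 269)
166^10 = 166^8 · 166^2 ≡ 61 · 118 ≡ 204 (mod 269).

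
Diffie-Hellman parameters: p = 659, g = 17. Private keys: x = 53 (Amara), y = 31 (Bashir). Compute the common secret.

301

Bashir sends B = g^y mod p = 17^31 mod 659.
17^1 ≡ 17 (mod 659)
17^2 = (17^1)^2 ≡ 17^2 = 289 ≡ 289 (mod 659)
17^4 = (17^2)^2 ≡ 289^2 = 83521 ≡ 487 (mod 659)
17^8 = (17^4)^2 ≡ 487^2 = 237169 ≡ 588 (mod 659)
17^16 = (17^8)^2 ≡ 588^2 = 345744 ≡ 428 (mod 659)
17^31 = 17^16 · 17^8 · 17^4 · 17^2 · 17^1 ≡ 428 · 588 · 487 · 289 · 17 ≡ 154 (mod 659).
So B = 154. Amara then computes K = B^x mod p = 154^53 mod 659.
154^1 ≡ 154 (mod 659)
154^2 = (154^1)^2 ≡ 154^2 = 23716 ≡ 651 (mod 659)
154^4 = (154^2)^2 ≡ 651^2 = 423801 ≡ 64 (mod 659)
154^8 = (154^4)^2 ≡ 64^2 = 4096 ≡ 142 (mod 659)
154^16 = (154^8)^2 ≡ 142^2 = 20164 ≡ 394 (mod 659)
154^32 = (154^16)^2 ≡ 394^2 = 155236 ≡ 371 (mod 659)
154^53 = 154^32 · 154^16 · 154^4 · 154^1 ≡ 371 · 394 · 64 · 154 ≡ 301 (mod 659).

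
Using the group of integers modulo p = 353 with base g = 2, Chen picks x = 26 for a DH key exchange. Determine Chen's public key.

Public value = 2^26 mod 353.
2^1 ≡ 2 (mod 353)
2^2 = (2^1)^2 ≡ 2^2 = 4 ≡ 4 (mod 353)
2^4 = (2^2)^2 ≡ 4^2 = 16 ≡ 16 (mod 353)
2^8 = (2^4)^2 ≡ 16^2 = 256 ≡ 256 (mod 353)
2^16 = (2^8)^2 ≡ 256^2 = 65536 ≡ 231 (mod 353)
2^26 = 2^16 · 2^8 · 2^2 ≡ 231 · 256 · 4 ≡ 34 (mod 353).

34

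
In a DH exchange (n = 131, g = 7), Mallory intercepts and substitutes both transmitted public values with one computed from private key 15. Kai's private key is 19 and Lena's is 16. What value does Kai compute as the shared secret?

Kai receives Mallory's public value M = 7^15 mod 131 instead of the honest one.
7^1 ≡ 7 (mod 131)
7^2 = (7^1)^2 ≡ 7^2 = 49 ≡ 49 (mod 131)
7^4 = (7^2)^2 ≡ 49^2 = 2401 ≡ 43 (mod 131)
7^8 = (7^4)^2 ≡ 43^2 = 1849 ≡ 15 (mod 131)
7^15 = 7^8 · 7^4 · 7^2 · 7^1 ≡ 15 · 43 · 49 · 7 ≡ 107 (mod 131).
So M = 107. Kai computes K = M^19 mod 131.
107^1 ≡ 107 (mod 131)
107^2 = (107^1)^2 ≡ 107^2 = 11449 ≡ 52 (mod 131)
107^4 = (107^2)^2 ≡ 52^2 = 2704 ≡ 84 (mod 131)
107^8 = (107^4)^2 ≡ 84^2 = 7056 ≡ 113 (mod 131)
107^16 = (107^8)^2 ≡ 113^2 = 12769 ≡ 62 (mod 131)
107^19 = 107^16 · 107^2 · 107^1 ≡ 62 · 52 · 107 ≡ 45 (mod 131).

45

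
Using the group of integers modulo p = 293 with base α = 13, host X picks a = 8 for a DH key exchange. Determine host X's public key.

262

Public value = 13^8 mod 293.
13^1 ≡ 13 (mod 293)
13^2 = (13^1)^2 ≡ 13^2 = 169 ≡ 169 (mod 293)
13^4 = (13^2)^2 ≡ 169^2 = 28561 ≡ 140 (mod 293)
13^8 = (13^4)^2 ≡ 140^2 = 19600 ≡ 262 (mod 293)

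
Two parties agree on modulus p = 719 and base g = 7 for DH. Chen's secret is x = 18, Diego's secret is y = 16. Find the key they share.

Chen sends A = g^x mod p = 7^18 mod 719.
7^1 ≡ 7 (mod 719)
7^2 = (7^1)^2 ≡ 7^2 = 49 ≡ 49 (mod 719)
7^4 = (7^2)^2 ≡ 49^2 = 2401 ≡ 244 (mod 719)
7^8 = (7^4)^2 ≡ 244^2 = 59536 ≡ 578 (mod 719)
7^16 = (7^8)^2 ≡ 578^2 = 334084 ≡ 468 (mod 719)
7^18 = 7^16 · 7^2 ≡ 468 · 49 ≡ 643 (mod 719).
So A = 643. Diego then computes K = A^y mod p = 643^16 mod 719.
643^1 ≡ 643 (mod 719)
643^2 = (643^1)^2 ≡ 643^2 = 413449 ≡ 24 (mod 719)
643^4 = (643^2)^2 ≡ 24^2 = 576 ≡ 576 (mod 719)
643^8 = (643^4)^2 ≡ 576^2 = 331776 ≡ 317 (mod 719)
643^16 = (643^8)^2 ≡ 317^2 = 100489 ≡ 548 (mod 719)

548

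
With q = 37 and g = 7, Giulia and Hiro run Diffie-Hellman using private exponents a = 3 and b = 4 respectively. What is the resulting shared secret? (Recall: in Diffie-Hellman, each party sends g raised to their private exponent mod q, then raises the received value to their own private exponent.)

Giulia sends A = g^a mod q = 7^3 mod 37.
7^1 ≡ 7 (mod 37)
7^2 = (7^1)^2 ≡ 7^2 = 49 ≡ 12 (mod 37)
7^3 = 7^2 · 7^1 ≡ 12 · 7 ≡ 10 (mod 37).
So A = 10. Hiro then computes K = A^b mod q = 10^4 mod 37.
10^1 ≡ 10 (mod 37)
10^2 = (10^1)^2 ≡ 10^2 = 100 ≡ 26 (mod 37)
10^4 = (10^2)^2 ≡ 26^2 = 676 ≡ 10 (mod 37)

10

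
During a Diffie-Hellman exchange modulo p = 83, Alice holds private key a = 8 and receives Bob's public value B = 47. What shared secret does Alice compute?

37

Shared key K = 47^8 mod 83.
47^1 ≡ 47 (mod 83)
47^2 = (47^1)^2 ≡ 47^2 = 2209 ≡ 51 (mod 83)
47^4 = (47^2)^2 ≡ 51^2 = 2601 ≡ 28 (mod 83)
47^8 = (47^4)^2 ≡ 28^2 = 784 ≡ 37 (mod 83)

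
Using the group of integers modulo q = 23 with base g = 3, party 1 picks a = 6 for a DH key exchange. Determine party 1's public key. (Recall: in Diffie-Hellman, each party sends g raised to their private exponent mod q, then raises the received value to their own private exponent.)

16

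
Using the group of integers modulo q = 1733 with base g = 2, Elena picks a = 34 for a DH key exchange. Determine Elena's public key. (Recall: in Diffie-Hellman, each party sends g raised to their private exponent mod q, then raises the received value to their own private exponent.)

707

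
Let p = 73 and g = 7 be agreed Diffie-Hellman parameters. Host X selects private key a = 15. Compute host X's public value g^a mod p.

Public value = 7^15 mod 73.
7^1 ≡ 7 (mod 73)
7^2 = (7^1)^2 ≡ 7^2 = 49 ≡ 49 (mod 73)
7^4 = (7^2)^2 ≡ 49^2 = 2401 ≡ 65 (mod 73)
7^8 = (7^4)^2 ≡ 65^2 = 4225 ≡ 64 (mod 73)
7^15 = 7^8 · 7^4 · 7^2 · 7^1 ≡ 64 · 65 · 49 · 7 ≡ 22 (mod 73).

22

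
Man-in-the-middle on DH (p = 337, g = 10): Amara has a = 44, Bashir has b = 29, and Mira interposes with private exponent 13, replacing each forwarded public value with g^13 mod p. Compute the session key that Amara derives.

Amara receives Mira's public value M = 10^13 mod 337 instead of the honest one.
10^1 ≡ 10 (mod 337)
10^2 = (10^1)^2 ≡ 10^2 = 100 ≡ 100 (mod 337)
10^4 = (10^2)^2 ≡ 100^2 = 10000 ≡ 227 (mod 337)
10^8 = (10^4)^2 ≡ 227^2 = 51529 ≡ 305 (mod 337)
10^13 = 10^8 · 10^4 · 10^1 ≡ 305 · 227 · 10 ≡ 152 (mod 337).
So M = 152. Amara computes K = M^44 mod 337.
152^1 ≡ 152 (mod 337)
152^2 = (152^1)^2 ≡ 152^2 = 23104 ≡ 188 (mod 337)
152^4 = (152^2)^2 ≡ 188^2 = 35344 ≡ 296 (mod 337)
152^8 = (152^4)^2 ≡ 296^2 = 87616 ≡ 333 (mod 337)
152^16 = (152^8)^2 ≡ 333^2 = 110889 ≡ 16 (mod 337)
152^32 = (152^16)^2 ≡ 16^2 = 256 ≡ 256 (mod 337)
152^44 = 152^32 · 152^8 · 152^4 ≡ 256 · 333 · 296 ≡ 196 (mod 337).

196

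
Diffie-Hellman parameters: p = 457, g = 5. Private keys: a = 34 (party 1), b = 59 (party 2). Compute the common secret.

402

Party 2 sends B = g^b mod p = 5^59 mod 457.
5^1 ≡ 5 (mod 457)
5^2 = (5^1)^2 ≡ 5^2 = 25 ≡ 25 (mod 457)
5^4 = (5^2)^2 ≡ 25^2 = 625 ≡ 168 (mod 457)
5^8 = (5^4)^2 ≡ 168^2 = 28224 ≡ 347 (mod 457)
5^16 = (5^8)^2 ≡ 347^2 = 120409 ≡ 218 (mod 457)
5^32 = (5^16)^2 ≡ 218^2 = 47524 ≡ 453 (mod 457)
5^59 = 5^32 · 5^16 · 5^8 · 5^2 · 5^1 ≡ 453 · 218 · 347 · 25 · 5 ≡ 148 (mod 457).
So B = 148. Party 1 then computes K = B^a mod p = 148^34 mod 457.
148^1 ≡ 148 (mod 457)
148^2 = (148^1)^2 ≡ 148^2 = 21904 ≡ 425 (mod 457)
148^4 = (148^2)^2 ≡ 425^2 = 180625 ≡ 110 (mod 457)
148^8 = (148^4)^2 ≡ 110^2 = 12100 ≡ 218 (mod 457)
148^16 = (148^8)^2 ≡ 218^2 = 47524 ≡ 453 (mod 457)
148^32 = (148^16)^2 ≡ 453^2 = 205209 ≡ 16 (mod 457)
148^34 = 148^32 · 148^2 ≡ 16 · 425 ≡ 402 (mod 457).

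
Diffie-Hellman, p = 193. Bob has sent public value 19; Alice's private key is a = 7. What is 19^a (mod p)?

152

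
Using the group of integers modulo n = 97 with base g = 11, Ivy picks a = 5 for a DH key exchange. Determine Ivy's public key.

31

Public value = 11^5 (mod 97).
11^1 ≡ 11 (mod 97)
11^2 = (11^1)^2 ≡ 11^2 = 121 ≡ 24 (mod 97)
11^4 = (11^2)^2 ≡ 24^2 = 576 ≡ 91 (mod 97)
11^5 = 11^4 · 11^1 ≡ 91 · 11 ≡ 31 (mod 97).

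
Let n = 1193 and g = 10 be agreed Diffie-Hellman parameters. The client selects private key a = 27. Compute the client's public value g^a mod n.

331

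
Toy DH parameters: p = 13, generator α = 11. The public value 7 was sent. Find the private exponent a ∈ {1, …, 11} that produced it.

5

Try successive powers of 11 modulo 13:
11^1 ≡ 11
11^2 ≡ 4
11^3 ≡ 5
11^4 ≡ 3
11^5 ≡ 7
Found: a = 5.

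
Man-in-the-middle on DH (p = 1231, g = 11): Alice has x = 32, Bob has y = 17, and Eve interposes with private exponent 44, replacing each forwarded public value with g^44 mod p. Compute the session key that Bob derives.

Bob receives Eve's public value M = 11^44 mod 1231 instead of the honest one.
11^1 ≡ 11 (mod 1231)
11^2 = (11^1)^2 ≡ 11^2 = 121 ≡ 121 (mod 1231)
11^4 = (11^2)^2 ≡ 121^2 = 14641 ≡ 1100 (mod 1231)
11^8 = (11^4)^2 ≡ 1100^2 = 1210000 ≡ 1158 (mod 1231)
11^16 = (11^8)^2 ≡ 1158^2 = 1340964 ≡ 405 (mod 1231)
11^32 = (11^16)^2 ≡ 405^2 = 164025 ≡ 302 (mod 1231)
11^44 = 11^32 · 11^8 · 11^4 ≡ 302 · 1158 · 1100 ≡ 100 (mod 1231).
So M = 100. Bob computes K = M^17 mod 1231.
100^1 ≡ 100 (mod 1231)
100^2 = (100^1)^2 ≡ 100^2 = 10000 ≡ 152 (mod 1231)
100^4 = (100^2)^2 ≡ 152^2 = 23104 ≡ 946 (mod 1231)
100^8 = (100^4)^2 ≡ 946^2 = 894916 ≡ 1210 (mod 1231)
100^16 = (100^8)^2 ≡ 1210^2 = 1464100 ≡ 441 (mod 1231)
100^17 = 100^16 · 100^1 ≡ 441 · 100 ≡ 1015 (mod 1231).

1015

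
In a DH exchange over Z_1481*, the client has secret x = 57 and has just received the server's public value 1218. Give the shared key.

Shared key K = 1218^57 mod 1481.
1218^1 ≡ 1218 (mod 1481)
1218^2 = (1218^1)^2 ≡ 1218^2 = 1483524 ≡ 1043 (mod 1481)
1218^4 = (1218^2)^2 ≡ 1043^2 = 1087849 ≡ 795 (mod 1481)
1218^8 = (1218^4)^2 ≡ 795^2 = 632025 ≡ 1119 (mod 1481)
1218^16 = (1218^8)^2 ≡ 1119^2 = 1252161 ≡ 716 (mod 1481)
1218^32 = (1218^16)^2 ≡ 716^2 = 512656 ≡ 230 (mod 1481)
1218^57 = 1218^32 · 1218^16 · 1218^8 · 1218^1 ≡ 230 · 716 · 1119 · 1218 ≡ 516 (mod 1481).

516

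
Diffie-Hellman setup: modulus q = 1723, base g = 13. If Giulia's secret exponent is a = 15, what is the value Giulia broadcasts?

1201

Public value = 13^15 mod 1723.
13^1 ≡ 13 (mod 1723)
13^2 = (13^1)^2 ≡ 13^2 = 169 ≡ 169 (mod 1723)
13^4 = (13^2)^2 ≡ 169^2 = 28561 ≡ 993 (mod 1723)
13^8 = (13^4)^2 ≡ 993^2 = 986049 ≡ 493 (mod 1723)
13^15 = 13^8 · 13^4 · 13^2 · 13^1 ≡ 493 · 993 · 169 · 13 ≡ 1201 (mod 1723).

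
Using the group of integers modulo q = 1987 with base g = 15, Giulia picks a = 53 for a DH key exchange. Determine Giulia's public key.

299

Public value = 15^53 mod 1987.
15^1 ≡ 15 (mod 1987)
15^2 = (15^1)^2 ≡ 15^2 = 225 ≡ 225 (mod 1987)
15^4 = (15^2)^2 ≡ 225^2 = 50625 ≡ 950 (mod 1987)
15^8 = (15^4)^2 ≡ 950^2 = 902500 ≡ 402 (mod 1987)
15^16 = (15^8)^2 ≡ 402^2 = 161604 ≡ 657 (mod 1987)
15^32 = (15^16)^2 ≡ 657^2 = 431649 ≡ 470 (mod 1987)
15^53 = 15^32 · 15^16 · 15^4 · 15^1 ≡ 470 · 657 · 950 · 15 ≡ 299 (mod 1987).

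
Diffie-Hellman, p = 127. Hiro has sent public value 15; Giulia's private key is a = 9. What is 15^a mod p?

Shared key K = 15^9 mod 127.
15^1 ≡ 15 (mod 127)
15^2 = (15^1)^2 ≡ 15^2 = 225 ≡ 98 (mod 127)
15^4 = (15^2)^2 ≡ 98^2 = 9604 ≡ 79 (mod 127)
15^8 = (15^4)^2 ≡ 79^2 = 6241 ≡ 18 (mod 127)
15^9 = 15^8 · 15^1 ≡ 18 · 15 ≡ 16 (mod 127).

16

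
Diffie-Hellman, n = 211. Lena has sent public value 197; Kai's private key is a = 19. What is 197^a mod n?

197

Shared key K = 197^19 mod 211.
197^1 ≡ 197 (mod 211)
197^2 = (197^1)^2 ≡ 197^2 = 38809 ≡ 196 (mod 211)
197^4 = (197^2)^2 ≡ 196^2 = 38416 ≡ 14 (mod 211)
197^8 = (197^4)^2 ≡ 14^2 = 196 ≡ 196 (mod 211)
197^16 = (197^8)^2 ≡ 196^2 = 38416 ≡ 14 (mod 211)
197^19 = 197^16 · 197^2 · 197^1 ≡ 14 · 196 · 197 ≡ 197 (mod 211).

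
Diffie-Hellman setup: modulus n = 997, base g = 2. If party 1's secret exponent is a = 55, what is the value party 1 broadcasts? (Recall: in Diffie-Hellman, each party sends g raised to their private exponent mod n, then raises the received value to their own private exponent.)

Public value = 2^55 mod 997.
2^1 ≡ 2 (mod 997)
2^2 = (2^1)^2 ≡ 2^2 = 4 ≡ 4 (mod 997)
2^4 = (2^2)^2 ≡ 4^2 = 16 ≡ 16 (mod 997)
2^8 = (2^4)^2 ≡ 16^2 = 256 ≡ 256 (mod 997)
2^16 = (2^8)^2 ≡ 256^2 = 65536 ≡ 731 (mod 997)
2^32 = (2^16)^2 ≡ 731^2 = 534361 ≡ 966 (mod 997)
2^55 = 2^32 · 2^16 · 2^4 · 2^2 · 2^1 ≡ 966 · 731 · 16 · 4 · 2 ≡ 662 (mod 997).

662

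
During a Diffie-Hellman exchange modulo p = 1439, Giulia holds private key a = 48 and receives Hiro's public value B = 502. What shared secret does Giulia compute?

Shared key K = 502^48 mod 1439.
502^1 ≡ 502 (mod 1439)
502^2 = (502^1)^2 ≡ 502^2 = 252004 ≡ 179 (mod 1439)
502^4 = (502^2)^2 ≡ 179^2 = 32041 ≡ 383 (mod 1439)
502^8 = (502^4)^2 ≡ 383^2 = 146689 ≡ 1350 (mod 1439)
502^16 = (502^8)^2 ≡ 1350^2 = 1822500 ≡ 726 (mod 1439)
502^32 = (502^16)^2 ≡ 726^2 = 527076 ≡ 402 (mod 1439)
502^48 = 502^32 · 502^16 ≡ 402 · 726 ≡ 1174 (mod 1439).

1174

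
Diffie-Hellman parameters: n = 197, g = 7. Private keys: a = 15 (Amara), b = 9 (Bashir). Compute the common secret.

Bashir sends B = g^b mod n = 7^9 mod 197.
7^1 ≡ 7 (mod 197)
7^2 = (7^1)^2 ≡ 7^2 = 49 ≡ 49 (mod 197)
7^4 = (7^2)^2 ≡ 49^2 = 2401 ≡ 37 (mod 197)
7^8 = (7^4)^2 ≡ 37^2 = 1369 ≡ 187 (mod 197)
7^9 = 7^8 · 7^1 ≡ 187 · 7 ≡ 127 (mod 197).
So B = 127. Amara then computes K = B^a mod n = 127^15 mod 197.
127^1 ≡ 127 (mod 197)
127^2 = (127^1)^2 ≡ 127^2 = 16129 ≡ 172 (mod 197)
127^4 = (127^2)^2 ≡ 172^2 = 29584 ≡ 34 (mod 197)
127^8 = (127^4)^2 ≡ 34^2 = 1156 ≡ 171 (mod 197)
127^15 = 127^8 · 127^4 · 127^2 · 127^1 ≡ 171 · 34 · 172 · 127 ≡ 41 (mod 197).

41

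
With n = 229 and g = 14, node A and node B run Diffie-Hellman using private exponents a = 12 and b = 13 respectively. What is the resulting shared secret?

Node A sends A = g^a mod n = 14^12 mod 229.
14^1 ≡ 14 (mod 229)
14^2 = (14^1)^2 ≡ 14^2 = 196 ≡ 196 (mod 229)
14^4 = (14^2)^2 ≡ 196^2 = 38416 ≡ 173 (mod 229)
14^8 = (14^4)^2 ≡ 173^2 = 29929 ≡ 159 (mod 229)
14^12 = 14^8 · 14^4 ≡ 159 · 173 ≡ 27 (mod 229).
So A = 27. Node B then computes K = A^b mod n = 27^13 mod 229.
27^1 ≡ 27 (mod 229)
27^2 = (27^1)^2 ≡ 27^2 = 729 ≡ 42 (mod 229)
27^4 = (27^2)^2 ≡ 42^2 = 1764 ≡ 161 (mod 229)
27^8 = (27^4)^2 ≡ 161^2 = 25921 ≡ 44 (mod 229)
27^13 = 27^8 · 27^4 · 27^1 ≡ 44 · 161 · 27 ≡ 53 (mod 229).

53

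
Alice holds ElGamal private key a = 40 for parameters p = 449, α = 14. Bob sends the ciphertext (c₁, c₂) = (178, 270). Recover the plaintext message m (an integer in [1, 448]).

423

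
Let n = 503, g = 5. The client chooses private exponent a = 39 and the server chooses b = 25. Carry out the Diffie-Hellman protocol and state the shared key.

374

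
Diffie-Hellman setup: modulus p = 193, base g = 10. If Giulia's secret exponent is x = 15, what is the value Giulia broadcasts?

13

Public value = 10^15 (mod 193).
10^1 ≡ 10 (mod 193)
10^2 = (10^1)^2 ≡ 10^2 = 100 ≡ 100 (mod 193)
10^4 = (10^2)^2 ≡ 100^2 = 10000 ≡ 157 (mod 193)
10^8 = (10^4)^2 ≡ 157^2 = 24649 ≡ 138 (mod 193)
10^15 = 10^8 · 10^4 · 10^2 · 10^1 ≡ 138 · 157 · 100 · 10 ≡ 13 (mod 193).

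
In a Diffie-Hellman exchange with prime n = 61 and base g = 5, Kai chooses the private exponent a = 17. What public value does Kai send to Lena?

36

Public value = 5^17 (mod 61).
5^1 ≡ 5 (mod 61)
5^2 = (5^1)^2 ≡ 5^2 = 25 ≡ 25 (mod 61)
5^4 = (5^2)^2 ≡ 25^2 = 625 ≡ 15 (mod 61)
5^8 = (5^4)^2 ≡ 15^2 = 225 ≡ 42 (mod 61)
5^16 = (5^8)^2 ≡ 42^2 = 1764 ≡ 56 (mod 61)
5^17 = 5^16 · 5^1 ≡ 56 · 5 ≡ 36 (mod 61).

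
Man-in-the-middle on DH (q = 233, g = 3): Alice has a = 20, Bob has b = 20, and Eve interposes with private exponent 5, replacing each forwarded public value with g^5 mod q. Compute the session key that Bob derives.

Bob receives Eve's public value M = 3^5 mod 233 instead of the honest one.
3^1 ≡ 3 (mod 233)
3^2 = (3^1)^2 ≡ 3^2 = 9 ≡ 9 (mod 233)
3^4 = (3^2)^2 ≡ 9^2 = 81 ≡ 81 (mod 233)
3^5 = 3^4 · 3^1 ≡ 81 · 3 ≡ 10 (mod 233).
So M = 10. Bob computes K = M^20 mod 233.
10^1 ≡ 10 (mod 233)
10^2 = (10^1)^2 ≡ 10^2 = 100 ≡ 100 (mod 233)
10^4 = (10^2)^2 ≡ 100^2 = 10000 ≡ 214 (mod 233)
10^8 = (10^4)^2 ≡ 214^2 = 45796 ≡ 128 (mod 233)
10^16 = (10^8)^2 ≡ 128^2 = 16384 ≡ 74 (mod 233)
10^20 = 10^16 · 10^4 ≡ 74 · 214 ≡ 225 (mod 233).

225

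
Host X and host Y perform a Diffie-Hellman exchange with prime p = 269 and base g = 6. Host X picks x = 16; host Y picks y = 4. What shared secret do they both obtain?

66

Host X sends A = g^x mod p = 6^16 mod 269.
6^1 ≡ 6 (mod 269)
6^2 = (6^1)^2 ≡ 6^2 = 36 ≡ 36 (mod 269)
6^4 = (6^2)^2 ≡ 36^2 = 1296 ≡ 220 (mod 269)
6^8 = (6^4)^2 ≡ 220^2 = 48400 ≡ 249 (mod 269)
6^16 = (6^8)^2 ≡ 249^2 = 62001 ≡ 131 (mod 269)
So A = 131. Host Y then computes K = A^y mod p = 131^4 mod 269.
131^1 ≡ 131 (mod 269)
131^2 = (131^1)^2 ≡ 131^2 = 17161 ≡ 214 (mod 269)
131^4 = (131^2)^2 ≡ 214^2 = 45796 ≡ 66 (mod 269)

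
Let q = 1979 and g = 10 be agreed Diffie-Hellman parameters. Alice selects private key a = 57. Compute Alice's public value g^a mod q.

436

Public value = 10^57 mod 1979.
10^1 ≡ 10 (mod 1979)
10^2 = (10^1)^2 ≡ 10^2 = 100 ≡ 100 (mod 1979)
10^4 = (10^2)^2 ≡ 100^2 = 10000 ≡ 105 (mod 1979)
10^8 = (10^4)^2 ≡ 105^2 = 11025 ≡ 1130 (mod 1979)
10^16 = (10^8)^2 ≡ 1130^2 = 1276900 ≡ 445 (mod 1979)
10^32 = (10^16)^2 ≡ 445^2 = 198025 ≡ 125 (mod 1979)
10^57 = 10^32 · 10^16 · 10^8 · 10^1 ≡ 125 · 445 · 1130 · 10 ≡ 436 (mod 1979).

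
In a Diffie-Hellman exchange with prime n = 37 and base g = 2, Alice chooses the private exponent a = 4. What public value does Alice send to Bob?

16

Public value = 2^4 (mod 37).
2^1 ≡ 2 (mod 37)
2^2 = (2^1)^2 ≡ 2^2 = 4 ≡ 4 (mod 37)
2^4 = (2^2)^2 ≡ 4^2 = 16 ≡ 16 (mod 37)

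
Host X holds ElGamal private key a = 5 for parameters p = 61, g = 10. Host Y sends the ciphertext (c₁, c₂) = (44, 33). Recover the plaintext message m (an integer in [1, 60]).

Shared mask s = c₁^a mod p = 44^5 mod 61.
44^1 ≡ 44 (mod 61)
44^2 = (44^1)^2 ≡ 44^2 = 1936 ≡ 45 (mod 61)
44^4 = (44^2)^2 ≡ 45^2 = 2025 ≡ 12 (mod 61)
44^5 = 44^4 · 44^1 ≡ 12 · 44 ≡ 40 (mod 61).
So s = 40; s⁻¹ ≡ 29 (mod 61).
m = c₂ · s⁻¹ mod 61 = 33 · 29 mod 61 = 42.

42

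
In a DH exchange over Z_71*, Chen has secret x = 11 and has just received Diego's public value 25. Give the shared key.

Shared key K = 25^11 mod 71.
25^1 ≡ 25 (mod 71)
25^2 = (25^1)^2 ≡ 25^2 = 625 ≡ 57 (mod 71)
25^4 = (25^2)^2 ≡ 57^2 = 3249 ≡ 54 (mod 71)
25^8 = (25^4)^2 ≡ 54^2 = 2916 ≡ 5 (mod 71)
25^11 = 25^8 · 25^2 · 25^1 ≡ 5 · 57 · 25 ≡ 25 (mod 71).

25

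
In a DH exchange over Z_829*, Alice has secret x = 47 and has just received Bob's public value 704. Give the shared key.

126

Shared key K = 704^47 mod 829.
704^1 ≡ 704 (mod 829)
704^2 = (704^1)^2 ≡ 704^2 = 495616 ≡ 703 (mod 829)
704^4 = (704^2)^2 ≡ 703^2 = 494209 ≡ 125 (mod 829)
704^8 = (704^4)^2 ≡ 125^2 = 15625 ≡ 703 (mod 829)
704^16 = (704^8)^2 ≡ 703^2 = 494209 ≡ 125 (mod 829)
704^32 = (704^16)^2 ≡ 125^2 = 15625 ≡ 703 (mod 829)
704^47 = 704^32 · 704^8 · 704^4 · 704^2 · 704^1 ≡ 703 · 703 · 125 · 703 · 704 ≡ 126 (mod 829).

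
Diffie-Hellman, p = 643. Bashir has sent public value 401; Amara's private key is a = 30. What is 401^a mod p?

Shared key K = 401^30 mod 643.
401^1 ≡ 401 (mod 643)
401^2 = (401^1)^2 ≡ 401^2 = 160801 ≡ 51 (mod 643)
401^4 = (401^2)^2 ≡ 51^2 = 2601 ≡ 29 (mod 643)
401^8 = (401^4)^2 ≡ 29^2 = 841 ≡ 198 (mod 643)
401^16 = (401^8)^2 ≡ 198^2 = 39204 ≡ 624 (mod 643)
401^30 = 401^16 · 401^8 · 401^4 · 401^2 ≡ 624 · 198 · 29 · 51 ≡ 524 (mod 643).

524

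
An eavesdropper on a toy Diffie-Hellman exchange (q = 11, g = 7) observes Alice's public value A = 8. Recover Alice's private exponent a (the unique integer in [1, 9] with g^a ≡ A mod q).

Try successive powers of 7 modulo 11:
7^1 ≡ 7
7^2 ≡ 5
7^3 ≡ 2
7^4 ≡ 3
7^5 ≡ 10
7^6 ≡ 4
7^7 ≡ 6
7^8 ≡ 9
7^9 ≡ 8
Found: a = 9.

9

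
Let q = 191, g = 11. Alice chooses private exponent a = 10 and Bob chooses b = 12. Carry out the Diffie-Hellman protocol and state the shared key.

Bob sends B = g^b mod q = 11^12 mod 191.
11^1 ≡ 11 (mod 191)
11^2 = (11^1)^2 ≡ 11^2 = 121 ≡ 121 (mod 191)
11^4 = (11^2)^2 ≡ 121^2 = 14641 ≡ 125 (mod 191)
11^8 = (11^4)^2 ≡ 125^2 = 15625 ≡ 154 (mod 191)
11^12 = 11^8 · 11^4 ≡ 154 · 125 ≡ 150 (mod 191).
So B = 150. Alice then computes K = B^a mod q = 150^10 mod 191.
150^1 ≡ 150 (mod 191)
150^2 = (150^1)^2 ≡ 150^2 = 22500 ≡ 153 (mod 191)
150^4 = (150^2)^2 ≡ 153^2 = 23409 ≡ 107 (mod 191)
150^8 = (150^4)^2 ≡ 107^2 = 11449 ≡ 180 (mod 191)
150^10 = 150^8 · 150^2 ≡ 180 · 153 ≡ 36 (mod 191).

36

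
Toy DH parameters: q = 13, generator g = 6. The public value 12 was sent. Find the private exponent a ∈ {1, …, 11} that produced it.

6

Try successive powers of 6 modulo 13:
6^1 ≡ 6
6^2 ≡ 10
6^3 ≡ 8
6^4 ≡ 9
6^5 ≡ 2
6^6 ≡ 12
Found: a = 6.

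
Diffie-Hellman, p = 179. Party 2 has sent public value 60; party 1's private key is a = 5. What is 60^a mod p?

Shared key K = 60^5 mod 179.
60^1 ≡ 60 (mod 179)
60^2 = (60^1)^2 ≡ 60^2 = 3600 ≡ 20 (mod 179)
60^4 = (60^2)^2 ≡ 20^2 = 400 ≡ 42 (mod 179)
60^5 = 60^4 · 60^1 ≡ 42 · 60 ≡ 14 (mod 179).

14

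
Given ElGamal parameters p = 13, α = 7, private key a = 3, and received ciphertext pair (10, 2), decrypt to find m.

11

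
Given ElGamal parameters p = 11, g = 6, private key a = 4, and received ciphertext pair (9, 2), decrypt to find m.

Shared mask s = c₁^a mod p = 9^4 mod 11.
9^1 ≡ 9 (mod 11)
9^2 = (9^1)^2 ≡ 9^2 = 81 ≡ 4 (mod 11)
9^4 = (9^2)^2 ≡ 4^2 = 16 ≡ 5 (mod 11)
So s = 5; s⁻¹ ≡ 9 (mod 11).
m = c₂ · s⁻¹ mod 11 = 2 · 9 mod 11 = 7.

7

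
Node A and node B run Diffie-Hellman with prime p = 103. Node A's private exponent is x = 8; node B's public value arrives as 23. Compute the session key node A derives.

100

Shared key K = 23^8 mod 103.
23^1 ≡ 23 (mod 103)
23^2 = (23^1)^2 ≡ 23^2 = 529 ≡ 14 (mod 103)
23^4 = (23^2)^2 ≡ 14^2 = 196 ≡ 93 (mod 103)
23^8 = (23^4)^2 ≡ 93^2 = 8649 ≡ 100 (mod 103)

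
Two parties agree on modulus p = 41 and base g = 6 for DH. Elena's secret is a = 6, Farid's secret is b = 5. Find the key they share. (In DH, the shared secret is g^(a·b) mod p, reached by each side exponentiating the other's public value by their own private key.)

9

Elena sends A = g^a mod p = 6^6 mod 41.
6^1 ≡ 6 (mod 41)
6^2 = (6^1)^2 ≡ 6^2 = 36 ≡ 36 (mod 41)
6^4 = (6^2)^2 ≡ 36^2 = 1296 ≡ 25 (mod 41)
6^6 = 6^4 · 6^2 ≡ 25 · 36 ≡ 39 (mod 41).
So A = 39. Farid then computes K = A^b mod p = 39^5 mod 41.
39^1 ≡ 39 (mod 41)
39^2 = (39^1)^2 ≡ 39^2 = 1521 ≡ 4 (mod 41)
39^4 = (39^2)^2 ≡ 4^2 = 16 ≡ 16 (mod 41)
39^5 = 39^4 · 39^1 ≡ 16 · 39 ≡ 9 (mod 41).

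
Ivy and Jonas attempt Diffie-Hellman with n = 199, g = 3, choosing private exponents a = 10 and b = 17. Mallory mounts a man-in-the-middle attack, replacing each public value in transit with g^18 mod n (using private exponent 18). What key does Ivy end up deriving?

121

Ivy receives Mallory's public value M = 3^18 mod 199 instead of the honest one.
3^1 ≡ 3 (mod 199)
3^2 = (3^1)^2 ≡ 3^2 = 9 ≡ 9 (mod 199)
3^4 = (3^2)^2 ≡ 9^2 = 81 ≡ 81 (mod 199)
3^8 = (3^4)^2 ≡ 81^2 = 6561 ≡ 193 (mod 199)
3^16 = (3^8)^2 ≡ 193^2 = 37249 ≡ 36 (mod 199)
3^18 = 3^16 · 3^2 ≡ 36 · 9 ≡ 125 (mod 199).
So M = 125. Ivy computes K = M^10 mod 199.
125^1 ≡ 125 (mod 199)
125^2 = (125^1)^2 ≡ 125^2 = 15625 ≡ 103 (mod 199)
125^4 = (125^2)^2 ≡ 103^2 = 10609 ≡ 62 (mod 199)
125^8 = (125^4)^2 ≡ 62^2 = 3844 ≡ 63 (mod 199)
125^10 = 125^8 · 125^2 ≡ 63 · 103 ≡ 121 (mod 199).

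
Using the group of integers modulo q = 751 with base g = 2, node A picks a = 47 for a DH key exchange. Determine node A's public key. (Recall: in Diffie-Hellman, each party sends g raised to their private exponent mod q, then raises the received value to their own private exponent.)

178

Public value = 2^47 (mod 751).
2^1 ≡ 2 (mod 751)
2^2 = (2^1)^2 ≡ 2^2 = 4 ≡ 4 (mod 751)
2^4 = (2^2)^2 ≡ 4^2 = 16 ≡ 16 (mod 751)
2^8 = (2^4)^2 ≡ 16^2 = 256 ≡ 256 (mod 751)
2^16 = (2^8)^2 ≡ 256^2 = 65536 ≡ 199 (mod 751)
2^32 = (2^16)^2 ≡ 199^2 = 39601 ≡ 549 (mod 751)
2^47 = 2^32 · 2^8 · 2^4 · 2^2 · 2^1 ≡ 549 · 256 · 16 · 4 · 2 ≡ 178 (mod 751).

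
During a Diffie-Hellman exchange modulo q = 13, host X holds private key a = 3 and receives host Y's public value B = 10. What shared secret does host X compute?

12

Shared key K = 10^3 mod 13.
10^1 ≡ 10 (mod 13)
10^2 = (10^1)^2 ≡ 10^2 = 100 ≡ 9 (mod 13)
10^3 = 10^2 · 10^1 ≡ 9 · 10 ≡ 12 (mod 13).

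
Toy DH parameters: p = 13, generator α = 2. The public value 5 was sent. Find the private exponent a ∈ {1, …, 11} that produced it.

9

Try successive powers of 2 modulo 13:
2^1 ≡ 2
2^2 ≡ 4
2^3 ≡ 8
2^4 ≡ 3
2^5 ≡ 6
2^6 ≡ 12
2^7 ≡ 11
2^8 ≡ 9
2^9 ≡ 5
Found: a = 9.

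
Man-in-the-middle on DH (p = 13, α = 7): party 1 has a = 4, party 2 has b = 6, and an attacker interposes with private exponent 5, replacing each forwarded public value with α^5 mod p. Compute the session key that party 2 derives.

12

Party 2 receives an attacker's public value M = 7^5 mod 13 instead of the honest one.
7^1 ≡ 7 (mod 13)
7^2 = (7^1)^2 ≡ 7^2 = 49 ≡ 10 (mod 13)
7^4 = (7^2)^2 ≡ 10^2 = 100 ≡ 9 (mod 13)
7^5 = 7^4 · 7^1 ≡ 9 · 7 ≡ 11 (mod 13).
So M = 11. Party 2 computes K = M^6 mod 13.
11^1 ≡ 11 (mod 13)
11^2 = (11^1)^2 ≡ 11^2 = 121 ≡ 4 (mod 13)
11^4 = (11^2)^2 ≡ 4^2 = 16 ≡ 3 (mod 13)
11^6 = 11^4 · 11^2 ≡ 3 · 4 ≡ 12 (mod 13).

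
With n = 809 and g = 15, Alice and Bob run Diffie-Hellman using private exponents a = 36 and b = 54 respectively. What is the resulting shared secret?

Alice sends A = g^a mod n = 15^36 mod 809.
15^1 ≡ 15 (mod 809)
15^2 = (15^1)^2 ≡ 15^2 = 225 ≡ 225 (mod 809)
15^4 = (15^2)^2 ≡ 225^2 = 50625 ≡ 467 (mod 809)
15^8 = (15^4)^2 ≡ 467^2 = 218089 ≡ 468 (mod 809)
15^16 = (15^8)^2 ≡ 468^2 = 219024 ≡ 594 (mod 809)
15^32 = (15^16)^2 ≡ 594^2 = 352836 ≡ 112 (mod 809)
15^36 = 15^32 · 15^4 ≡ 112 · 467 ≡ 528 (mod 809).
So A = 528. Bob then computes K = A^b mod n = 528^54 mod 809.
528^1 ≡ 528 (mod 809)
528^2 = (528^1)^2 ≡ 528^2 = 278784 ≡ 488 (mod 809)
528^4 = (528^2)^2 ≡ 488^2 = 238144 ≡ 298 (mod 809)
528^8 = (528^4)^2 ≡ 298^2 = 88804 ≡ 623 (mod 809)
528^16 = (528^8)^2 ≡ 623^2 = 388129 ≡ 618 (mod 809)
528^32 = (528^16)^2 ≡ 618^2 = 381924 ≡ 76 (mod 809)
528^54 = 528^32 · 528^16 · 528^4 · 528^2 ≡ 76 · 618 · 298 · 488 ≡ 692 (mod 809).

692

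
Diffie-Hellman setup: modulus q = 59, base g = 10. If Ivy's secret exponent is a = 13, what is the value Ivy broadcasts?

Public value = 10^13 mod 59.
10^1 ≡ 10 (mod 59)
10^2 = (10^1)^2 ≡ 10^2 = 100 ≡ 41 (mod 59)
10^4 = (10^2)^2 ≡ 41^2 = 1681 ≡ 29 (mod 59)
10^8 = (10^4)^2 ≡ 29^2 = 841 ≡ 15 (mod 59)
10^13 = 10^8 · 10^4 · 10^1 ≡ 15 · 29 · 10 ≡ 43 (mod 59).

43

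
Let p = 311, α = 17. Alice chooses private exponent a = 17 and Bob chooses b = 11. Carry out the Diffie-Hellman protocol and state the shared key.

102

Bob sends B = α^b mod p = 17^11 mod 311.
17^1 ≡ 17 (mod 311)
17^2 = (17^1)^2 ≡ 17^2 = 289 ≡ 289 (mod 311)
17^4 = (17^2)^2 ≡ 289^2 = 83521 ≡ 173 (mod 311)
17^8 = (17^4)^2 ≡ 173^2 = 29929 ≡ 73 (mod 311)
17^11 = 17^8 · 17^2 · 17^1 ≡ 73 · 289 · 17 ≡ 66 (mod 311).
So B = 66. Alice then computes K = B^a mod p = 66^17 mod 311.
66^1 ≡ 66 (mod 311)
66^2 = (66^1)^2 ≡ 66^2 = 4356 ≡ 2 (mod 311)
66^4 = (66^2)^2 ≡ 2^2 = 4 ≡ 4 (mod 311)
66^8 = (66^4)^2 ≡ 4^2 = 16 ≡ 16 (mod 311)
66^16 = (66^8)^2 ≡ 16^2 = 256 ≡ 256 (mod 311)
66^17 = 66^16 · 66^1 ≡ 256 · 66 ≡ 102 (mod 311).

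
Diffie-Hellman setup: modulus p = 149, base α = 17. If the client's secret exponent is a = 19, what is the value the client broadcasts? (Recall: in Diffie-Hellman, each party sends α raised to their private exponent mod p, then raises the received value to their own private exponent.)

49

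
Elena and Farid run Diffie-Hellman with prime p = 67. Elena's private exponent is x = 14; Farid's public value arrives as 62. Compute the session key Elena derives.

9

Shared key K = 62^14 mod 67.
62^1 ≡ 62 (mod 67)
62^2 = (62^1)^2 ≡ 62^2 = 3844 ≡ 25 (mod 67)
62^4 = (62^2)^2 ≡ 25^2 = 625 ≡ 22 (mod 67)
62^8 = (62^4)^2 ≡ 22^2 = 484 ≡ 15 (mod 67)
62^14 = 62^8 · 62^4 · 62^2 ≡ 15 · 22 · 25 ≡ 9 (mod 67).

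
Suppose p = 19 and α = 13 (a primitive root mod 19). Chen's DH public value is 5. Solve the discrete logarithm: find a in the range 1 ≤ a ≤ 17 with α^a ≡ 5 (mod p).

14

Try successive powers of 13 modulo 19:
13^1 ≡ 13
13^2 ≡ 17
13^3 ≡ 12
13^4 ≡ 4
13^5 ≡ 14
13^6 ≡ 11
13^7 ≡ 10
13^8 ≡ 16
13^9 ≡ 18
13^10 ≡ 6
13^11 ≡ 2
13^12 ≡ 7
13^13 ≡ 15
13^14 ≡ 5
Found: a = 14.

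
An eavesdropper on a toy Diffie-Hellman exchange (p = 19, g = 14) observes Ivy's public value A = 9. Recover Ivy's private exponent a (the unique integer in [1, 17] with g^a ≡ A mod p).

Try successive powers of 14 modulo 19:
14^1 ≡ 14
14^2 ≡ 6
14^3 ≡ 8
14^4 ≡ 17
14^5 ≡ 10
14^6 ≡ 7
14^7 ≡ 3
14^8 ≡ 4
14^9 ≡ 18
14^10 ≡ 5
14^11 ≡ 13
14^12 ≡ 11
14^13 ≡ 2
14^14 ≡ 9
Found: a = 14.

14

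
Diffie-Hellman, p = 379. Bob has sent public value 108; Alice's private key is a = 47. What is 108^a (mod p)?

Shared key K = 108^47 mod 379.
108^1 ≡ 108 (mod 379)
108^2 = (108^1)^2 ≡ 108^2 = 11664 ≡ 294 (mod 379)
108^4 = (108^2)^2 ≡ 294^2 = 86436 ≡ 24 (mod 379)
108^8 = (108^4)^2 ≡ 24^2 = 576 ≡ 197 (mod 379)
108^16 = (108^8)^2 ≡ 197^2 = 38809 ≡ 151 (mod 379)
108^32 = (108^16)^2 ≡ 151^2 = 22801 ≡ 61 (mod 379)
108^47 = 108^32 · 108^8 · 108^4 · 108^2 · 108^1 ≡ 61 · 197 · 24 · 294 · 108 ≡ 166 (mod 379).

166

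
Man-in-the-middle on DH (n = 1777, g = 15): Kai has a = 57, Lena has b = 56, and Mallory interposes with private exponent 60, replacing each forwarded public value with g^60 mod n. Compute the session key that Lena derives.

16

Lena receives Mallory's public value M = 15^60 mod 1777 instead of the honest one.
15^1 ≡ 15 (mod 1777)
15^2 = (15^1)^2 ≡ 15^2 = 225 ≡ 225 (mod 1777)
15^4 = (15^2)^2 ≡ 225^2 = 50625 ≡ 869 (mod 1777)
15^8 = (15^4)^2 ≡ 869^2 = 755161 ≡ 1713 (mod 1777)
15^16 = (15^8)^2 ≡ 1713^2 = 2934369 ≡ 542 (mod 1777)
15^32 = (15^16)^2 ≡ 542^2 = 293764 ≡ 559 (mod 1777)
15^60 = 15^32 · 15^16 · 15^8 · 15^4 ≡ 559 · 542 · 1713 · 869 ≡ 1153 (mod 1777).
So M = 1153. Lena computes K = M^56 mod 1777.
1153^1 ≡ 1153 (mod 1777)
1153^2 = (1153^1)^2 ≡ 1153^2 = 1329409 ≡ 213 (mod 1777)
1153^4 = (1153^2)^2 ≡ 213^2 = 45369 ≡ 944 (mod 1777)
1153^8 = (1153^4)^2 ≡ 944^2 = 891136 ≡ 859 (mod 1777)
1153^16 = (1153^8)^2 ≡ 859^2 = 737881 ≡ 426 (mod 1777)
1153^32 = (1153^16)^2 ≡ 426^2 = 181476 ≡ 222 (mod 1777)
1153^56 = 1153^32 · 1153^16 · 1153^8 ≡ 222 · 426 · 859 ≡ 16 (mod 1777).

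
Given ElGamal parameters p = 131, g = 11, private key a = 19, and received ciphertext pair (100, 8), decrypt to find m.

Shared mask s = c₁^a mod p = 100^19 mod 131.
100^1 ≡ 100 (mod 131)
100^2 = (100^1)^2 ≡ 100^2 = 10000 ≡ 44 (mod 131)
100^4 = (100^2)^2 ≡ 44^2 = 1936 ≡ 102 (mod 131)
100^8 = (100^4)^2 ≡ 102^2 = 10404 ≡ 55 (mod 131)
100^16 = (100^8)^2 ≡ 55^2 = 3025 ≡ 12 (mod 131)
100^19 = 100^16 · 100^2 · 100^1 ≡ 12 · 44 · 100 ≡ 7 (mod 131).
So s = 7; s⁻¹ ≡ 75 (mod 131).
m = c₂ · s⁻¹ mod 131 = 8 · 75 mod 131 = 76.

76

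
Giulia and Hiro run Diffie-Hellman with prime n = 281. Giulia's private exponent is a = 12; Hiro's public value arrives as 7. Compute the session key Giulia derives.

Shared key K = 7^12 mod 281.
7^1 ≡ 7 (mod 281)
7^2 = (7^1)^2 ≡ 7^2 = 49 ≡ 49 (mod 281)
7^4 = (7^2)^2 ≡ 49^2 = 2401 ≡ 153 (mod 281)
7^8 = (7^4)^2 ≡ 153^2 = 23409 ≡ 86 (mod 281)
7^12 = 7^8 · 7^4 ≡ 86 · 153 ≡ 232 (mod 281).

232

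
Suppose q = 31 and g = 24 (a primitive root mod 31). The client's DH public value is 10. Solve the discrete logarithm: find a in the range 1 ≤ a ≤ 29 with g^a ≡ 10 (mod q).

Try successive powers of 24 modulo 31:
24^1 ≡ 24
24^2 ≡ 18
24^3 ≡ 29
24^4 ≡ 14
24^5 ≡ 26
24^6 ≡ 4
24^7 ≡ 3
24^8 ≡ 10
Found: a = 8.

8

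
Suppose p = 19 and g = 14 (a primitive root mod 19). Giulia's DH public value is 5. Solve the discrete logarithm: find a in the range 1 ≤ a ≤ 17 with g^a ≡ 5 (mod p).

Try successive powers of 14 modulo 19:
14^1 ≡ 14
14^2 ≡ 6
14^3 ≡ 8
14^4 ≡ 17
14^5 ≡ 10
14^6 ≡ 7
14^7 ≡ 3
14^8 ≡ 4
14^9 ≡ 18
14^10 ≡ 5
Found: a = 10.

10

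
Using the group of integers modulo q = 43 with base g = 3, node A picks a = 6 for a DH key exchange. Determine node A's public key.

Public value = 3^6 mod 43.
3^1 ≡ 3 (mod 43)
3^2 = (3^1)^2 ≡ 3^2 = 9 ≡ 9 (mod 43)
3^4 = (3^2)^2 ≡ 9^2 = 81 ≡ 38 (mod 43)
3^6 = 3^4 · 3^2 ≡ 38 · 9 ≡ 41 (mod 43).

41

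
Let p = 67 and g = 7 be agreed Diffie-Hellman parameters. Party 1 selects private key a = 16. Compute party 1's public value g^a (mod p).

Public value = 7^16 (mod 67).
7^1 ≡ 7 (mod 67)
7^2 = (7^1)^2 ≡ 7^2 = 49 ≡ 49 (mod 67)
7^4 = (7^2)^2 ≡ 49^2 = 2401 ≡ 56 (mod 67)
7^8 = (7^4)^2 ≡ 56^2 = 3136 ≡ 54 (mod 67)
7^16 = (7^8)^2 ≡ 54^2 = 2916 ≡ 35 (mod 67)

35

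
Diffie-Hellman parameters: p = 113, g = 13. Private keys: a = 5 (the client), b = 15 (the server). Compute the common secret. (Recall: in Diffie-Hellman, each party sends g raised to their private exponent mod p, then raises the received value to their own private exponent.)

77

The client sends A = g^a mod p = 13^5 mod 113.
13^1 ≡ 13 (mod 113)
13^2 = (13^1)^2 ≡ 13^2 = 169 ≡ 56 (mod 113)
13^4 = (13^2)^2 ≡ 56^2 = 3136 ≡ 85 (mod 113)
13^5 = 13^4 · 13^1 ≡ 85 · 13 ≡ 88 (mod 113).
So A = 88. The server then computes K = A^b mod p = 88^15 mod 113.
88^1 ≡ 88 (mod 113)
88^2 = (88^1)^2 ≡ 88^2 = 7744 ≡ 60 (mod 113)
88^4 = (88^2)^2 ≡ 60^2 = 3600 ≡ 97 (mod 113)
88^8 = (88^4)^2 ≡ 97^2 = 9409 ≡ 30 (mod 113)
88^15 = 88^8 · 88^4 · 88^2 · 88^1 ≡ 30 · 97 · 60 · 88 ≡ 77 (mod 113).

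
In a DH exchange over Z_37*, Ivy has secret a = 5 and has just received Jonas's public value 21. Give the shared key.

4

Shared key K = 21^5 mod 37.
21^1 ≡ 21 (mod 37)
21^2 = (21^1)^2 ≡ 21^2 = 441 ≡ 34 (mod 37)
21^4 = (21^2)^2 ≡ 34^2 = 1156 ≡ 9 (mod 37)
21^5 = 21^4 · 21^1 ≡ 9 · 21 ≡ 4 (mod 37).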